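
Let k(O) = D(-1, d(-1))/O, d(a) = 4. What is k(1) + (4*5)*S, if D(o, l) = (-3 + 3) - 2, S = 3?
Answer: 58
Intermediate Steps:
D(o, l) = -2 (D(o, l) = 0 - 2 = -2)
k(O) = -2/O
k(1) + (4*5)*S = -2/1 + (4*5)*3 = -2*1 + 20*3 = -2 + 60 = 58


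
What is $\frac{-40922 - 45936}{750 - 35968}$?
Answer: $\frac{43429}{17609} \approx 2.4663$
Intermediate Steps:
$\frac{-40922 - 45936}{750 - 35968} = - \frac{86858}{-35218} = \left(-86858\right) \left(- \frac{1}{35218}\right) = \frac{43429}{17609}$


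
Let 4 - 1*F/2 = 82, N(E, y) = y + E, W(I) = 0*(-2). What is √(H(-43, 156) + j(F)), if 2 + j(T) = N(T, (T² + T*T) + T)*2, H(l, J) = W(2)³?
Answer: √96718 ≈ 311.00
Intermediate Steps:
W(I) = 0
H(l, J) = 0 (H(l, J) = 0³ = 0)
N(E, y) = E + y
F = -156 (F = 8 - 2*82 = 8 - 164 = -156)
j(T) = -2 + 4*T + 4*T² (j(T) = -2 + (T + ((T² + T*T) + T))*2 = -2 + (T + ((T² + T²) + T))*2 = -2 + (T + (2*T² + T))*2 = -2 + (T + (T + 2*T²))*2 = -2 + (2*T + 2*T²)*2 = -2 + (4*T + 4*T²) = -2 + 4*T + 4*T²)
√(H(-43, 156) + j(F)) = √(0 + (-2 + 4*(-156) + 4*(-156)²)) = √(0 + (-2 - 624 + 4*24336)) = √(0 + (-2 - 624 + 97344)) = √(0 + 96718) = √96718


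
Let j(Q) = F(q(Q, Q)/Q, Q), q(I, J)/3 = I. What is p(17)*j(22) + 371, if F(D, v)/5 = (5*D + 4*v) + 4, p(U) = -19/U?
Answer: -3858/17 ≈ -226.94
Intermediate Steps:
q(I, J) = 3*I
F(D, v) = 20 + 20*v + 25*D (F(D, v) = 5*((5*D + 4*v) + 4) = 5*((4*v + 5*D) + 4) = 5*(4 + 4*v + 5*D) = 20 + 20*v + 25*D)
j(Q) = 95 + 20*Q (j(Q) = 20 + 20*Q + 25*((3*Q)/Q) = 20 + 20*Q + 25*3 = 20 + 20*Q + 75 = 95 + 20*Q)
p(17)*j(22) + 371 = (-19/17)*(95 + 20*22) + 371 = (-19*1/17)*(95 + 440) + 371 = -19/17*535 + 371 = -10165/17 + 371 = -3858/17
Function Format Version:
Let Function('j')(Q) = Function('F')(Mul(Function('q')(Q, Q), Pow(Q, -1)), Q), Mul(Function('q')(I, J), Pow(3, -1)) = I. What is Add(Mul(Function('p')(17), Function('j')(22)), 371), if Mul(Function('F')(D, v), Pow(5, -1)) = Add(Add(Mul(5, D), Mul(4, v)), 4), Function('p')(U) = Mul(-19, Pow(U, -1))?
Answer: Rational(-3858, 17) ≈ -226.94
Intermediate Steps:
Function('q')(I, J) = Mul(3, I)
Function('F')(D, v) = Add(20, Mul(20, v), Mul(25, D)) (Function('F')(D, v) = Mul(5, Add(Add(Mul(5, D), Mul(4, v)), 4)) = Mul(5, Add(Add(Mul(4, v), Mul(5, D)), 4)) = Mul(5, Add(4, Mul(4, v), Mul(5, D))) = Add(20, Mul(20, v), Mul(25, D)))
Function('j')(Q) = Add(95, Mul(20, Q)) (Function('j')(Q) = Add(20, Mul(20, Q), Mul(25, Mul(Mul(3, Q), Pow(Q, -1)))) = Add(20, Mul(20, Q), Mul(25, 3)) = Add(20, Mul(20, Q), 75) = Add(95, Mul(20, Q)))
Add(Mul(Function('p')(17), Function('j')(22)), 371) = Add(Mul(Mul(-19, Pow(17, -1)), Add(95, Mul(20, 22))), 371) = Add(Mul(Mul(-19, Rational(1, 17)), Add(95, 440)), 371) = Add(Mul(Rational(-19, 17), 535), 371) = Add(Rational(-10165, 17), 371) = Rational(-3858, 17)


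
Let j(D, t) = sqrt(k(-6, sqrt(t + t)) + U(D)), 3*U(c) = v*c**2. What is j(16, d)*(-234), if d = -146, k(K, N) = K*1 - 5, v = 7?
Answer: -78*sqrt(5277) ≈ -5666.1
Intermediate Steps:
k(K, N) = -5 + K (k(K, N) = K - 5 = -5 + K)
U(c) = 7*c**2/3 (U(c) = (7*c**2)/3 = 7*c**2/3)
j(D, t) = sqrt(-11 + 7*D**2/3) (j(D, t) = sqrt((-5 - 6) + 7*D**2/3) = sqrt(-11 + 7*D**2/3))
j(16, d)*(-234) = (sqrt(-99 + 21*16**2)/3)*(-234) = (sqrt(-99 + 21*256)/3)*(-234) = (sqrt(-99 + 5376)/3)*(-234) = (sqrt(5277)/3)*(-234) = -78*sqrt(5277)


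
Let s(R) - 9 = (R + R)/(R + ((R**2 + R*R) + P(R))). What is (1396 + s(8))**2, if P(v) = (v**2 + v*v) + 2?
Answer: 34921518129/17689 ≈ 1.9742e+6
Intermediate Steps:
P(v) = 2 + 2*v**2 (P(v) = (v**2 + v**2) + 2 = 2*v**2 + 2 = 2 + 2*v**2)
s(R) = 9 + 2*R/(2 + R + 4*R**2) (s(R) = 9 + (R + R)/(R + ((R**2 + R*R) + (2 + 2*R**2))) = 9 + (2*R)/(R + ((R**2 + R**2) + (2 + 2*R**2))) = 9 + (2*R)/(R + (2*R**2 + (2 + 2*R**2))) = 9 + (2*R)/(R + (2 + 4*R**2)) = 9 + (2*R)/(2 + R + 4*R**2) = 9 + 2*R/(2 + R + 4*R**2))
(1396 + s(8))**2 = (1396 + (18 + 11*8 + 36*8**2)/(2 + 8 + 4*8**2))**2 = (1396 + (18 + 88 + 36*64)/(2 + 8 + 4*64))**2 = (1396 + (18 + 88 + 2304)/(2 + 8 + 256))**2 = (1396 + 2410/266)**2 = (1396 + (1/266)*2410)**2 = (1396 + 1205/133)**2 = (186873/133)**2 = 34921518129/17689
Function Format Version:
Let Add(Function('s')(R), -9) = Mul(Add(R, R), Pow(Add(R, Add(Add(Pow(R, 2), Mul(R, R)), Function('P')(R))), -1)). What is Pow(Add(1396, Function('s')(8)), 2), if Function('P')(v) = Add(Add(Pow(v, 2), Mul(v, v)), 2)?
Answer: Rational(34921518129, 17689) ≈ 1.9742e+6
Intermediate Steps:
Function('P')(v) = Add(2, Mul(2, Pow(v, 2))) (Function('P')(v) = Add(Add(Pow(v, 2), Pow(v, 2)), 2) = Add(Mul(2, Pow(v, 2)), 2) = Add(2, Mul(2, Pow(v, 2))))
Function('s')(R) = Add(9, Mul(2, R, Pow(Add(2, R, Mul(4, Pow(R, 2))), -1))) (Function('s')(R) = Add(9, Mul(Add(R, R), Pow(Add(R, Add(Add(Pow(R, 2), Mul(R, R)), Add(2, Mul(2, Pow(R, 2))))), -1))) = Add(9, Mul(Mul(2, R), Pow(Add(R, Add(Add(Pow(R, 2), Pow(R, 2)), Add(2, Mul(2, Pow(R, 2))))), -1))) = Add(9, Mul(Mul(2, R), Pow(Add(R, Add(Mul(2, Pow(R, 2)), Add(2, Mul(2, Pow(R, 2))))), -1))) = Add(9, Mul(Mul(2, R), Pow(Add(R, Add(2, Mul(4, Pow(R, 2)))), -1))) = Add(9, Mul(Mul(2, R), Pow(Add(2, R, Mul(4, Pow(R, 2))), -1))) = Add(9, Mul(2, R, Pow(Add(2, R, Mul(4, Pow(R, 2))), -1))))
Pow(Add(1396, Function('s')(8)), 2) = Pow(Add(1396, Mul(Pow(Add(2, 8, Mul(4, Pow(8, 2))), -1), Add(18, Mul(11, 8), Mul(36, Pow(8, 2))))), 2) = Pow(Add(1396, Mul(Pow(Add(2, 8, Mul(4, 64)), -1), Add(18, 88, Mul(36, 64)))), 2) = Pow(Add(1396, Mul(Pow(Add(2, 8, 256), -1), Add(18, 88, 2304))), 2) = Pow(Add(1396, Mul(Pow(266, -1), 2410)), 2) = Pow(Add(1396, Mul(Rational(1, 266), 2410)), 2) = Pow(Add(1396, Rational(1205, 133)), 2) = Pow(Rational(186873, 133), 2) = Rational(34921518129, 17689)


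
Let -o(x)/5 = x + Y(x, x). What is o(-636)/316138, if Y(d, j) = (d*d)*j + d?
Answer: 643151820/158069 ≈ 4068.8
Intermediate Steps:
Y(d, j) = d + j*d² (Y(d, j) = d²*j + d = j*d² + d = d + j*d²)
o(x) = -5*x - 5*x*(1 + x²) (o(x) = -5*(x + x*(1 + x*x)) = -5*(x + x*(1 + x²)) = -5*x - 5*x*(1 + x²))
o(-636)/316138 = (5*(-636)*(-2 - 1*(-636)²))/316138 = (5*(-636)*(-2 - 1*404496))*(1/316138) = (5*(-636)*(-2 - 404496))*(1/316138) = (5*(-636)*(-404498))*(1/316138) = 1286303640*(1/316138) = 643151820/158069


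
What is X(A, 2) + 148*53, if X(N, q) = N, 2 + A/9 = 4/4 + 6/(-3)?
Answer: 7817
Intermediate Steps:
A = -27 (A = -18 + 9*(4/4 + 6/(-3)) = -18 + 9*(4*(¼) + 6*(-⅓)) = -18 + 9*(1 - 2) = -18 + 9*(-1) = -18 - 9 = -27)
X(A, 2) + 148*53 = -27 + 148*53 = -27 + 7844 = 7817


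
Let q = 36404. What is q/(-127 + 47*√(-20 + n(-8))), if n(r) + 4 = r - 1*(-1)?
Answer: -1155827/21152 - 427747*I*√31/21152 ≈ -54.644 - 112.59*I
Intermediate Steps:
n(r) = -3 + r (n(r) = -4 + (r - 1*(-1)) = -4 + (r + 1) = -4 + (1 + r) = -3 + r)
q/(-127 + 47*√(-20 + n(-8))) = 36404/(-127 + 47*√(-20 + (-3 - 8))) = 36404/(-127 + 47*√(-20 - 11)) = 36404/(-127 + 47*√(-31)) = 36404/(-127 + 47*(I*√31)) = 36404/(-127 + 47*I*√31)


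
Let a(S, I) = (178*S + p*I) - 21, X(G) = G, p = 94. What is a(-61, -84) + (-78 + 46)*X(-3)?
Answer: -18679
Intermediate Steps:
a(S, I) = -21 + 94*I + 178*S (a(S, I) = (178*S + 94*I) - 21 = (94*I + 178*S) - 21 = -21 + 94*I + 178*S)
a(-61, -84) + (-78 + 46)*X(-3) = (-21 + 94*(-84) + 178*(-61)) + (-78 + 46)*(-3) = (-21 - 7896 - 10858) - 32*(-3) = -18775 + 96 = -18679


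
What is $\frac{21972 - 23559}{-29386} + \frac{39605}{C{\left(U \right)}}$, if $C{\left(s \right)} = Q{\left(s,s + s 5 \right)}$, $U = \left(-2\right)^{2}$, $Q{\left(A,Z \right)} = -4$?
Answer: $- \frac{581913091}{58772} \approx -9901.2$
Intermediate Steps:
$U = 4$
$C{\left(s \right)} = -4$
$\frac{21972 - 23559}{-29386} + \frac{39605}{C{\left(U \right)}} = \frac{21972 - 23559}{-29386} + \frac{39605}{-4} = \left(-1587\right) \left(- \frac{1}{29386}\right) + 39605 \left(- \frac{1}{4}\right) = \frac{1587}{29386} - \frac{39605}{4} = - \frac{581913091}{58772}$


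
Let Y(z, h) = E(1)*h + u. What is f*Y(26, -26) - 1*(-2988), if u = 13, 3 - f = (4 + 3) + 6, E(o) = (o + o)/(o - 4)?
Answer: 8054/3 ≈ 2684.7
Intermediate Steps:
E(o) = 2*o/(-4 + o) (E(o) = (2*o)/(-4 + o) = 2*o/(-4 + o))
f = -10 (f = 3 - ((4 + 3) + 6) = 3 - (7 + 6) = 3 - 1*13 = 3 - 13 = -10)
Y(z, h) = 13 - 2*h/3 (Y(z, h) = (2*1/(-4 + 1))*h + 13 = (2*1/(-3))*h + 13 = (2*1*(-1/3))*h + 13 = -2*h/3 + 13 = 13 - 2*h/3)
f*Y(26, -26) - 1*(-2988) = -10*(13 - 2/3*(-26)) - 1*(-2988) = -10*(13 + 52/3) + 2988 = -10*91/3 + 2988 = -910/3 + 2988 = 8054/3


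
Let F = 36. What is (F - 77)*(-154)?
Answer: 6314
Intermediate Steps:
(F - 77)*(-154) = (36 - 77)*(-154) = -41*(-154) = 6314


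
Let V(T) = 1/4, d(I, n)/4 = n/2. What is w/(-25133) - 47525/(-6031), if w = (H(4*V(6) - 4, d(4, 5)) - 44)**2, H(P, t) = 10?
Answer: 1187473989/151577123 ≈ 7.8341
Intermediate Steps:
d(I, n) = 2*n (d(I, n) = 4*(n/2) = 2*n)
V(T) = 1/4
w = 1156 (w = (10 - 44)**2 = (-34)**2 = 1156)
w/(-25133) - 47525/(-6031) = 1156/(-25133) - 47525/(-6031) = 1156*(-1/25133) - 47525*(-1/6031) = -1156/25133 + 47525/6031 = 1187473989/151577123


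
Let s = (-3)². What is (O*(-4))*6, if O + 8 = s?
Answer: -24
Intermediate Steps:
s = 9
O = 1 (O = -8 + 9 = 1)
(O*(-4))*6 = (1*(-4))*6 = -4*6 = -24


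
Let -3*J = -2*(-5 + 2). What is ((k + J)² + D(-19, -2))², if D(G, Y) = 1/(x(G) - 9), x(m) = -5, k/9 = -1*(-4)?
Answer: 261889489/196 ≈ 1.3362e+6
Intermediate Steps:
k = 36 (k = 9*(-1*(-4)) = 9*4 = 36)
D(G, Y) = -1/14 (D(G, Y) = 1/(-5 - 9) = 1/(-14) = -1/14)
J = -2 (J = -(-2)*(-5 + 2)/3 = -(-2)*(-3)/3 = -⅓*6 = -2)
((k + J)² + D(-19, -2))² = ((36 - 2)² - 1/14)² = (34² - 1/14)² = (1156 - 1/14)² = (16183/14)² = 261889489/196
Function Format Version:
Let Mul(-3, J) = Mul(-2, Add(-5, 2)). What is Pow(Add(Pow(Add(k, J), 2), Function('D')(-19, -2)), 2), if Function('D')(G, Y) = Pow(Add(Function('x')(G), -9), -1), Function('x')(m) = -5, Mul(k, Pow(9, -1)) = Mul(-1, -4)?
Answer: Rational(261889489, 196) ≈ 1.3362e+6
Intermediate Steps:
k = 36 (k = Mul(9, Mul(-1, -4)) = Mul(9, 4) = 36)
Function('D')(G, Y) = Rational(-1, 14) (Function('D')(G, Y) = Pow(Add(-5, -9), -1) = Pow(-14, -1) = Rational(-1, 14))
J = -2 (J = Mul(Rational(-1, 3), Mul(-2, Add(-5, 2))) = Mul(Rational(-1, 3), Mul(-2, -3)) = Mul(Rational(-1, 3), 6) = -2)
Pow(Add(Pow(Add(k, J), 2), Function('D')(-19, -2)), 2) = Pow(Add(Pow(Add(36, -2), 2), Rational(-1, 14)), 2) = Pow(Add(Pow(34, 2), Rational(-1, 14)), 2) = Pow(Add(1156, Rational(-1, 14)), 2) = Pow(Rational(16183, 14), 2) = Rational(261889489, 196)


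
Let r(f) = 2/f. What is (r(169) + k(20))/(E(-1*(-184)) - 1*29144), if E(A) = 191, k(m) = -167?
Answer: 9407/1631019 ≈ 0.0057676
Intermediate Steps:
(r(169) + k(20))/(E(-1*(-184)) - 1*29144) = (2/169 - 167)/(191 - 1*29144) = (2*(1/169) - 167)/(191 - 29144) = (2/169 - 167)/(-28953) = -28221/169*(-1/28953) = 9407/1631019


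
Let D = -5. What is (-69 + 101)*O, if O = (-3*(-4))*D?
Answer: -1920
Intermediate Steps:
O = -60 (O = -3*(-4)*(-5) = 12*(-5) = -60)
(-69 + 101)*O = (-69 + 101)*(-60) = 32*(-60) = -1920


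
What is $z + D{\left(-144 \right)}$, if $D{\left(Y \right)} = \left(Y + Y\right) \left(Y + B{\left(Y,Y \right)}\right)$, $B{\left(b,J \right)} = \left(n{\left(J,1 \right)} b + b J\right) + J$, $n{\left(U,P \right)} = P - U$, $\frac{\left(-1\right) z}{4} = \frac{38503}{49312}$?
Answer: $\frac{1533761945}{12328} \approx 1.2441 \cdot 10^{5}$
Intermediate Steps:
$z = - \frac{38503}{12328}$ ($z = - 4 \cdot \frac{38503}{49312} = - 4 \cdot 38503 \cdot \frac{1}{49312} = \left(-4\right) \frac{38503}{49312} = - \frac{38503}{12328} \approx -3.1232$)
$B{\left(b,J \right)} = J + J b + b \left(1 - J\right)$ ($B{\left(b,J \right)} = \left(\left(1 - J\right) b + b J\right) + J = \left(b \left(1 - J\right) + J b\right) + J = \left(J b + b \left(1 - J\right)\right) + J = J + J b + b \left(1 - J\right)$)
$D{\left(Y \right)} = 6 Y^{2}$ ($D{\left(Y \right)} = \left(Y + Y\right) \left(Y + \left(Y + Y\right)\right) = 2 Y \left(Y + 2 Y\right) = 2 Y 3 Y = 6 Y^{2}$)
$z + D{\left(-144 \right)} = - \frac{38503}{12328} + 6 \left(-144\right)^{2} = - \frac{38503}{12328} + 6 \cdot 20736 = - \frac{38503}{12328} + 124416 = \frac{1533761945}{12328}$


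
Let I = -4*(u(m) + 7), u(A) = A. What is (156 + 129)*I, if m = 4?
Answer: -12540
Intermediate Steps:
I = -44 (I = -4*(4 + 7) = -4*11 = -44)
(156 + 129)*I = (156 + 129)*(-44) = 285*(-44) = -12540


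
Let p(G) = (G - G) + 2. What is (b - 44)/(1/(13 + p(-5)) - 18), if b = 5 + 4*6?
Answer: 225/269 ≈ 0.83643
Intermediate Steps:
p(G) = 2 (p(G) = 0 + 2 = 2)
b = 29 (b = 5 + 24 = 29)
(b - 44)/(1/(13 + p(-5)) - 18) = (29 - 44)/(1/(13 + 2) - 18) = -15/(1/15 - 18) = -15/(-269/15) = -15/269*(-15) = 225/269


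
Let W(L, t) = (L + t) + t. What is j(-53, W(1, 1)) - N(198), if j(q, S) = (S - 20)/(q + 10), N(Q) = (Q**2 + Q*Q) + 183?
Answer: -3379396/43 ≈ -78591.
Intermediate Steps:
N(Q) = 183 + 2*Q**2 (N(Q) = (Q**2 + Q**2) + 183 = 2*Q**2 + 183 = 183 + 2*Q**2)
W(L, t) = L + 2*t
j(q, S) = (-20 + S)/(10 + q)
j(-53, W(1, 1)) - N(198) = (-20 + (1 + 2*1))/(10 - 53) - (183 + 2*198**2) = (-20 + (1 + 2))/(-43) - (183 + 2*39204) = -(-20 + 3)/43 - (183 + 78408) = -1/43*(-17) - 1*78591 = 17/43 - 78591 = -3379396/43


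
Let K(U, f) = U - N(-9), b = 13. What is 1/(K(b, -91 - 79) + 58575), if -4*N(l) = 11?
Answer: 4/234363 ≈ 1.7068e-5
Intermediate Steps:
N(l) = -11/4 (N(l) = -¼*11 = -11/4)
K(U, f) = 11/4 + U (K(U, f) = U - 1*(-11/4) = U + 11/4 = 11/4 + U)
1/(K(b, -91 - 79) + 58575) = 1/((11/4 + 13) + 58575) = 1/(63/4 + 58575) = 1/(234363/4) = 4/234363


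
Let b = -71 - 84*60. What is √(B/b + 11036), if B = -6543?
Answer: √288319375829/5111 ≈ 105.06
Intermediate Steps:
b = -5111 (b = -71 - 5040 = -5111)
√(B/b + 11036) = √(-6543/(-5111) + 11036) = √(-6543*(-1/5111) + 11036) = √(6543/5111 + 11036) = √(56411539/5111) = √288319375829/5111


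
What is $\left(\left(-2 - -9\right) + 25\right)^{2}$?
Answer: $1024$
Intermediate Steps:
$\left(\left(-2 - -9\right) + 25\right)^{2} = \left(\left(-2 + 9\right) + 25\right)^{2} = \left(7 + 25\right)^{2} = 32^{2} = 1024$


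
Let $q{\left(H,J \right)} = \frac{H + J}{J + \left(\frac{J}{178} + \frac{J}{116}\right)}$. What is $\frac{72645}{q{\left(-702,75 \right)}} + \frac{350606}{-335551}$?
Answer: $- \frac{220062438366449}{24966336604} \approx -8814.4$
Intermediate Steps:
$q{\left(H,J \right)} = \frac{10324 \left(H + J\right)}{10471 J}$ ($q{\left(H,J \right)} = \frac{H + J}{J + \left(J \frac{1}{178} + J \frac{1}{116}\right)} = \frac{H + J}{J + \left(\frac{J}{178} + \frac{J}{116}\right)} = \frac{H + J}{J + \frac{147 J}{10324}} = \frac{H + J}{\frac{10471}{10324} J} = \left(H + J\right) \frac{10324}{10471 J} = \frac{10324 \left(H + J\right)}{10471 J}$)
$\frac{72645}{q{\left(-702,75 \right)}} + \frac{350606}{-335551} = \frac{72645}{\frac{10324}{10471} \cdot \frac{1}{75} \left(-702 + 75\right)} + \frac{350606}{-335551} = \frac{72645}{\frac{10324}{10471} \cdot \frac{1}{75} \left(-627\right)} + 350606 \left(- \frac{1}{335551}\right) = \frac{72645}{- \frac{2157716}{261775}} - \frac{350606}{335551} = 72645 \left(- \frac{261775}{2157716}\right) - \frac{350606}{335551} = - \frac{655746375}{74404} - \frac{350606}{335551} = - \frac{220062438366449}{24966336604}$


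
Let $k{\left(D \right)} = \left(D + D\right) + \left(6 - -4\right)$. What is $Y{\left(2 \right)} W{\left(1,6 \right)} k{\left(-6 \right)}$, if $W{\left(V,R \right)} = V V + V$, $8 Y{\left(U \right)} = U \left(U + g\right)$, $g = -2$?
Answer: $0$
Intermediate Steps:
$k{\left(D \right)} = 10 + 2 D$ ($k{\left(D \right)} = 2 D + \left(6 + 4\right) = 2 D + 10 = 10 + 2 D$)
$Y{\left(U \right)} = \frac{U \left(-2 + U\right)}{8}$ ($Y{\left(U \right)} = \frac{U \left(U - 2\right)}{8} = \frac{U \left(-2 + U\right)}{8}$)
$W{\left(V,R \right)} = V + V^{2}$ ($W{\left(V,R \right)} = V^{2} + V = V + V^{2}$)
$Y{\left(2 \right)} W{\left(1,6 \right)} k{\left(-6 \right)} = \frac{1}{8} \cdot 2 \left(-2 + 2\right) 1 \left(1 + 1\right) \left(10 + 2 \left(-6\right)\right) = \frac{1}{8} \cdot 2 \cdot 0 \cdot 1 \cdot 2 \left(10 - 12\right) = 0 \cdot 2 \left(-2\right) = 0 \left(-2\right) = 0$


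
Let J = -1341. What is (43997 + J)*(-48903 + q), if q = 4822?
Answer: -1880319136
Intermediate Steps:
(43997 + J)*(-48903 + q) = (43997 - 1341)*(-48903 + 4822) = 42656*(-44081) = -1880319136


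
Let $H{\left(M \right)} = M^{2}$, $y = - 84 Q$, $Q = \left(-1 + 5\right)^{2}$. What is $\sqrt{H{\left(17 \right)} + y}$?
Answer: $i \sqrt{1055} \approx 32.481 i$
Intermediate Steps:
$Q = 16$ ($Q = 4^{2} = 16$)
$y = -1344$ ($y = \left(-84\right) 16 = -1344$)
$\sqrt{H{\left(17 \right)} + y} = \sqrt{17^{2} - 1344} = \sqrt{289 - 1344} = \sqrt{-1055} = i \sqrt{1055}$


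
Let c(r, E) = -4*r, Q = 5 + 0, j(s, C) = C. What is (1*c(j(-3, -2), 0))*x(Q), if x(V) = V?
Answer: 40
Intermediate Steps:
Q = 5
(1*c(j(-3, -2), 0))*x(Q) = (1*(-4*(-2)))*5 = (1*8)*5 = 8*5 = 40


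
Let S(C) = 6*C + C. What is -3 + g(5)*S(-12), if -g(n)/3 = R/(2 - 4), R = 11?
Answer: -1389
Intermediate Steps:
S(C) = 7*C
g(n) = 33/2 (g(n) = -33/(2 - 4) = -33/(-2) = -33*(-1)/2 = -3*(-11/2) = 33/2)
-3 + g(5)*S(-12) = -3 + 33*(7*(-12))/2 = -3 + (33/2)*(-84) = -3 - 1386 = -1389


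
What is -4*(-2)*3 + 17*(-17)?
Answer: -265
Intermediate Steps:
-4*(-2)*3 + 17*(-17) = 8*3 - 289 = 24 - 289 = -265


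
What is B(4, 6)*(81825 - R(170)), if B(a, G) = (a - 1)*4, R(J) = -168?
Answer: 983916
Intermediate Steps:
B(a, G) = -4 + 4*a (B(a, G) = (-1 + a)*4 = -4 + 4*a)
B(4, 6)*(81825 - R(170)) = (-4 + 4*4)*(81825 - 1*(-168)) = (-4 + 16)*(81825 + 168) = 12*81993 = 983916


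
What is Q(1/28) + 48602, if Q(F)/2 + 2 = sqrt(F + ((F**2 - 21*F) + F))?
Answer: 48598 + 3*I*sqrt(59)/14 ≈ 48598.0 + 1.646*I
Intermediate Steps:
Q(F) = -4 + 2*sqrt(F**2 - 19*F) (Q(F) = -4 + 2*sqrt(F + ((F**2 - 21*F) + F)) = -4 + 2*sqrt(F + (F**2 - 20*F)) = -4 + 2*sqrt(F**2 - 19*F))
Q(1/28) + 48602 = (-4 + 2*sqrt((-19 + 1/28)/28)) + 48602 = (-4 + 2*sqrt((1/28)*(-531/28))) + 48602 = (-4 + 2*sqrt(-531/784)) + 48602 = (-4 + 2*(3*I*sqrt(59)/28)) + 48602 = (-4 + 3*I*sqrt(59)/14) + 48602 = 48598 + 3*I*sqrt(59)/14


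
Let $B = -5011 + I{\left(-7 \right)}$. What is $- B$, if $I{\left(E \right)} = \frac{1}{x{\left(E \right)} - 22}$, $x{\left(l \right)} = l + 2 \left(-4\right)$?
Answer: $\frac{185408}{37} \approx 5011.0$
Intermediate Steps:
$x{\left(l \right)} = -8 + l$ ($x{\left(l \right)} = l - 8 = -8 + l$)
$I{\left(E \right)} = \frac{1}{-30 + E}$ ($I{\left(E \right)} = \frac{1}{\left(-8 + E\right) - 22} = \frac{1}{-30 + E}$)
$B = - \frac{185408}{37}$ ($B = -5011 + \frac{1}{-30 - 7} = -5011 + \frac{1}{-37} = -5011 - \frac{1}{37} = - \frac{185408}{37} \approx -5011.0$)
$- B = \left(-1\right) \left(- \frac{185408}{37}\right) = \frac{185408}{37}$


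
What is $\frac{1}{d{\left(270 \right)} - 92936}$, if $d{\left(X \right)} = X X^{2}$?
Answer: $\frac{1}{19590064} \approx 5.1046 \cdot 10^{-8}$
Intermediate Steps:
$d{\left(X \right)} = X^{3}$
$\frac{1}{d{\left(270 \right)} - 92936} = \frac{1}{270^{3} - 92936} = \frac{1}{19683000 - 92936} = \frac{1}{19590064}$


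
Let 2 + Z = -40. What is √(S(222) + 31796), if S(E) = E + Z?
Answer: 2*√7994 ≈ 178.82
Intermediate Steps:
Z = -42 (Z = -2 - 40 = -42)
S(E) = -42 + E (S(E) = E - 42 = -42 + E)
√(S(222) + 31796) = √((-42 + 222) + 31796) = √(180 + 31796) = √31976 = 2*√7994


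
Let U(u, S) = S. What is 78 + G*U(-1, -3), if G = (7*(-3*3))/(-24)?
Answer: 561/8 ≈ 70.125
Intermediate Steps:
G = 21/8 (G = (7*(-9))*(-1/24) = -63*(-1/24) = 21/8 ≈ 2.6250)
78 + G*U(-1, -3) = 78 + (21/8)*(-3) = 78 - 63/8 = 561/8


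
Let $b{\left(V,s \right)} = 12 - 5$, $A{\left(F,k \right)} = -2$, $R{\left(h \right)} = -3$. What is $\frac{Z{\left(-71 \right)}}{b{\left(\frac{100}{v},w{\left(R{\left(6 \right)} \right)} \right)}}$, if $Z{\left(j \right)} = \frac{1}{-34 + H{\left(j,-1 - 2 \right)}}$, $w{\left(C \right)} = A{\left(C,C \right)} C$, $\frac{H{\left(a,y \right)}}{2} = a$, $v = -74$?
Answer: $- \frac{1}{1232} \approx -0.00081169$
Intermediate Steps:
$H{\left(a,y \right)} = 2 a$
$w{\left(C \right)} = - 2 C$
$b{\left(V,s \right)} = 7$
$Z{\left(j \right)} = \frac{1}{-34 + 2 j}$
$\frac{Z{\left(-71 \right)}}{b{\left(\frac{100}{v},w{\left(R{\left(6 \right)} \right)} \right)}} = \frac{\frac{1}{2} \frac{1}{-17 - 71}}{7} = \frac{1}{2 \left(-88\right)} \frac{1}{7} = \frac{1}{2} \left(- \frac{1}{88}\right) \frac{1}{7} = \left(- \frac{1}{176}\right) \frac{1}{7} = - \frac{1}{1232}$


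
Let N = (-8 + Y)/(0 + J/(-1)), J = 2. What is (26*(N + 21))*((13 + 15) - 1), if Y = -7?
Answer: 20007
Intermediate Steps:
N = 15/2 (N = (-8 - 7)/(0 + 2/(-1)) = -15/(0 + 2*(-1)) = -15/(0 - 2) = -15/(-2) = -15*(-½) = 15/2 ≈ 7.5000)
(26*(N + 21))*((13 + 15) - 1) = (26*(15/2 + 21))*((13 + 15) - 1) = (26*(57/2))*(28 - 1) = 741*27 = 20007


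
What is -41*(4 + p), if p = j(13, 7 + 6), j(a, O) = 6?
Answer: -410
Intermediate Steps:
p = 6
-41*(4 + p) = -41*(4 + 6) = -41*10 = -410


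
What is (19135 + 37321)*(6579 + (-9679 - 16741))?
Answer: -1120143496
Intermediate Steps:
(19135 + 37321)*(6579 + (-9679 - 16741)) = 56456*(6579 - 26420) = 56456*(-19841) = -1120143496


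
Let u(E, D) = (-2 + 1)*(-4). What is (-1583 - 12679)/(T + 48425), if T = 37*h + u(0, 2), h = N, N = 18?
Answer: -4754/16365 ≈ -0.29050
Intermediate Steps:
u(E, D) = 4 (u(E, D) = -1*(-4) = 4)
h = 18
T = 670 (T = 37*18 + 4 = 666 + 4 = 670)
(-1583 - 12679)/(T + 48425) = (-1583 - 12679)/(670 + 48425) = -14262/49095 = -14262*1/49095 = -4754/16365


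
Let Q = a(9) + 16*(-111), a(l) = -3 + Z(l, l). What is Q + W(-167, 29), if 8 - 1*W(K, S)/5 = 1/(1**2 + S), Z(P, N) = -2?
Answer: -10447/6 ≈ -1741.2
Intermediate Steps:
a(l) = -5 (a(l) = -3 - 2 = -5)
W(K, S) = 40 - 5/(1 + S) (W(K, S) = 40 - 5/(1**2 + S) = 40 - 5/(1 + S))
Q = -1781 (Q = -5 + 16*(-111) = -5 - 1776 = -1781)
Q + W(-167, 29) = -1781 + 5*(7 + 8*29)/(1 + 29) = -1781 + 5*(7 + 232)/30 = -1781 + 5*(1/30)*239 = -1781 + 239/6 = -10447/6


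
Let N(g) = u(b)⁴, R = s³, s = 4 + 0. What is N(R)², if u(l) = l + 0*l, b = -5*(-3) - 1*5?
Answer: 100000000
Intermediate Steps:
b = 10 (b = 15 - 5 = 10)
u(l) = l (u(l) = l + 0 = l)
s = 4
R = 64 (R = 4³ = 64)
N(g) = 10000 (N(g) = 10⁴ = 10000)
N(R)² = 10000² = 100000000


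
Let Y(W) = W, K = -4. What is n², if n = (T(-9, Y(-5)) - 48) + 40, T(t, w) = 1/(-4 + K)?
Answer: 4225/64 ≈ 66.016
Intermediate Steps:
T(t, w) = -⅛ (T(t, w) = 1/(-4 - 4) = 1/(-8) = -⅛)
n = -65/8 (n = (-⅛ - 48) + 40 = -385/8 + 40 = -65/8 ≈ -8.1250)
n² = (-65/8)² = 4225/64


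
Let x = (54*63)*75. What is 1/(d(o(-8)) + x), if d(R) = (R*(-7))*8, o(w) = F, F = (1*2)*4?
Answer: 1/254702 ≈ 3.9262e-6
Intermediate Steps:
F = 8 (F = 2*4 = 8)
o(w) = 8
d(R) = -56*R (d(R) = -7*R*8 = -56*R)
x = 255150 (x = 3402*75 = 255150)
1/(d(o(-8)) + x) = 1/(-56*8 + 255150) = 1/(-448 + 255150) = 1/254702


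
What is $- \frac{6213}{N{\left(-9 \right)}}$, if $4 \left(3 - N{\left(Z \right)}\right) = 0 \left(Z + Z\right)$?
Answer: $-2071$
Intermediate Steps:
$N{\left(Z \right)} = 3$ ($N{\left(Z \right)} = 3 - \frac{0 \left(Z + Z\right)}{4} = 3 - \frac{0 \cdot 2 Z}{4} = 3 - 0 = 3 + 0 = 3$)
$- \frac{6213}{N{\left(-9 \right)}} = - \frac{6213}{3} = \left(-6213\right) \frac{1}{3} = -2071$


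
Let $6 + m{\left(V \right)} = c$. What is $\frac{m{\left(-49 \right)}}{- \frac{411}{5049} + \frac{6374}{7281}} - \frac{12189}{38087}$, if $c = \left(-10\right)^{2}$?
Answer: $\frac{4861403026521}{41176046135} \approx 118.06$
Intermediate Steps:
$c = 100$
$m{\left(V \right)} = 94$ ($m{\left(V \right)} = -6 + 100 = 94$)
$\frac{m{\left(-49 \right)}}{- \frac{411}{5049} + \frac{6374}{7281}} - \frac{12189}{38087} = \frac{94}{- \frac{411}{5049} + \frac{6374}{7281}} - \frac{12189}{38087} = \frac{94}{\left(-411\right) \frac{1}{5049} + 6374 \cdot \frac{1}{7281}} - \frac{12189}{38087} = \frac{94}{- \frac{137}{1683} + \frac{6374}{7281}} - \frac{12189}{38087} = \frac{94}{\frac{1081105}{1361547}} - \frac{12189}{38087} = 94 \cdot \frac{1361547}{1081105} - \frac{12189}{38087} = \frac{127985418}{1081105} - \frac{12189}{38087} = \frac{4861403026521}{41176046135}$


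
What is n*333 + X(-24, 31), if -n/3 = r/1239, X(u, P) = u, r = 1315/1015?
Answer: -2099715/83839 ≈ -25.045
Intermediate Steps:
r = 263/203 (r = 1315*(1/1015) = 263/203 ≈ 1.2956)
n = -263/83839 (n = -789/(203*1239) = -3*263/251517 = -263/83839 ≈ -0.0031370)
n*333 + X(-24, 31) = -263/83839*333 - 24 = -87579/83839 - 24 = -2099715/83839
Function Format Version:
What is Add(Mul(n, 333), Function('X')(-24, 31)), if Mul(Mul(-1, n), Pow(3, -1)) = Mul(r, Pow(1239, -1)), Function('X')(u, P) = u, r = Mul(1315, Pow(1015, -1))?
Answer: Rational(-2099715, 83839) ≈ -25.045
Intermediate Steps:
r = Rational(263, 203) (r = Mul(1315, Rational(1, 1015)) = Rational(263, 203) ≈ 1.2956)
n = Rational(-263, 83839) (n = Mul(-3, Mul(Rational(263, 203), Pow(1239, -1))) = Mul(-3, Mul(Rational(263, 203), Rational(1, 1239))) = Mul(-3, Rational(263, 251517)) = Rational(-263, 83839) ≈ -0.0031370)
Add(Mul(n, 333), Function('X')(-24, 31)) = Add(Mul(Rational(-263, 83839), 333), -24) = Add(Rational(-87579, 83839), -24) = Rational(-2099715, 83839)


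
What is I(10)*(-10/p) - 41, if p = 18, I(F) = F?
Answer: -419/9 ≈ -46.556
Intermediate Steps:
I(10)*(-10/p) - 41 = 10*(-10/18) - 41 = 10*(-10*1/18) - 41 = 10*(-5/9) - 41 = -50/9 - 41 = -419/9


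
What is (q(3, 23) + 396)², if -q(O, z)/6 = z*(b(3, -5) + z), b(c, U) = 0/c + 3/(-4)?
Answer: 28611801/4 ≈ 7.1530e+6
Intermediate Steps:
b(c, U) = -¾ (b(c, U) = 0 + 3*(-¼) = 0 - ¾ = -¾)
q(O, z) = -6*z*(-¾ + z)
(q(3, 23) + 396)² = ((3/2)*23*(3 - 4*23) + 396)² = ((3/2)*23*(3 - 92) + 396)² = ((3/2)*23*(-89) + 396)² = (-6141/2 + 396)² = (-5349/2)² = 28611801/4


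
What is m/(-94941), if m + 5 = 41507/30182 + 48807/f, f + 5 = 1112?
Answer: -150220417/352457639226 ≈ -0.00042621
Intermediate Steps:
f = 1107 (f = -5 + 1112 = 1107)
m = 150220417/3712386 (m = -5 + (41507/30182 + 48807/1107) = -5 + (41507*(1/30182) + 48807*(1/1107)) = -5 + (41507/30182 + 5423/123) = -5 + 168782347/3712386 = 150220417/3712386 ≈ 40.465)
m/(-94941) = (150220417/3712386)/(-94941) = (150220417/3712386)*(-1/94941) = -150220417/352457639226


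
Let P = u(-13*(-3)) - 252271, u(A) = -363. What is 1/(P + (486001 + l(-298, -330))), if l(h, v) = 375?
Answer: 1/233742 ≈ 4.2782e-6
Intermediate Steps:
P = -252634 (P = -363 - 252271 = -252634)
1/(P + (486001 + l(-298, -330))) = 1/(-252634 + (486001 + 375)) = 1/(-252634 + 486376) = 1/233742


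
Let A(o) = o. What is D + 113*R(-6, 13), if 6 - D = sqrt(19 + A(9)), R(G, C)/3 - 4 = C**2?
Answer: 58653 - 2*sqrt(7) ≈ 58648.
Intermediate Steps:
R(G, C) = 12 + 3*C**2
D = 6 - 2*sqrt(7) (D = 6 - sqrt(19 + 9) = 6 - sqrt(28) = 6 - 2*sqrt(7) ≈ 0.70850)
D + 113*R(-6, 13) = (6 - 2*sqrt(7)) + 113*(12 + 3*13**2) = (6 - 2*sqrt(7)) + 113*(12 + 3*169) = (6 - 2*sqrt(7)) + 113*(12 + 507) = (6 - 2*sqrt(7)) + 113*519 = (6 - 2*sqrt(7)) + 58647 = 58653 - 2*sqrt(7)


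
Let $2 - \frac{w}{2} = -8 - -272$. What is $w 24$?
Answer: $-12576$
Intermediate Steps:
$w = -524$ ($w = 4 - 2 \left(-8 - -272\right) = 4 - 2 \left(-8 + 272\right) = 4 - 528 = -524$)
$w 24 = \left(-524\right) 24 = -12576$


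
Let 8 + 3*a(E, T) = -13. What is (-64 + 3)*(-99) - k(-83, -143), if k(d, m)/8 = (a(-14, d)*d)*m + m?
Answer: 671847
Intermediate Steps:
a(E, T) = -7 (a(E, T) = -8/3 + (⅓)*(-13) = -8/3 - 13/3 = -7)
k(d, m) = 8*m - 56*d*m (k(d, m) = 8*((-7*d)*m + m) = 8*(-7*d*m + m) = 8*(m - 7*d*m) = 8*m - 56*d*m)
(-64 + 3)*(-99) - k(-83, -143) = (-64 + 3)*(-99) - 8*(-143)*(1 - 7*(-83)) = -61*(-99) - 8*(-143)*(1 + 581) = 6039 - 8*(-143)*582 = 6039 - 1*(-665808) = 6039 + 665808 = 671847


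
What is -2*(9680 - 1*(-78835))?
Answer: -177030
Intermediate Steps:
-2*(9680 - 1*(-78835)) = -2*(9680 + 78835) = -2*88515 = -177030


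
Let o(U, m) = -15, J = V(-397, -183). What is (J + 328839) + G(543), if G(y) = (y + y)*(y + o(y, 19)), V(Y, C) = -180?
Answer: 902067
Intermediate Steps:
J = -180
G(y) = 2*y*(-15 + y) (G(y) = (y + y)*(y - 15) = (2*y)*(-15 + y) = 2*y*(-15 + y))
(J + 328839) + G(543) = (-180 + 328839) + 2*543*(-15 + 543) = 328659 + 2*543*528 = 328659 + 573408 = 902067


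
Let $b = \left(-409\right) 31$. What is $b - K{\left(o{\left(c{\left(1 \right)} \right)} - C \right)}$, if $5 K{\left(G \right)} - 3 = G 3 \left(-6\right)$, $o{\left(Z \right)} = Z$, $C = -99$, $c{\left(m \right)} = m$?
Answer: $- \frac{61598}{5} \approx -12320.0$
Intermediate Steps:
$b = -12679$
$K{\left(G \right)} = \frac{3}{5} - \frac{18 G}{5}$ ($K{\left(G \right)} = \frac{3}{5} + \frac{G 3 \left(-6\right)}{5} = \frac{3}{5} + \frac{3 G \left(-6\right)}{5} = \frac{3}{5} + \frac{\left(-18\right) G}{5} = \frac{3}{5} - \frac{18 G}{5}$)
$b - K{\left(o{\left(c{\left(1 \right)} \right)} - C \right)} = -12679 - \left(\frac{3}{5} - \frac{18 \left(1 - -99\right)}{5}\right) = -12679 - \left(\frac{3}{5} - \frac{18 \left(1 + 99\right)}{5}\right) = -12679 - \left(\frac{3}{5} - 360\right) = -12679 - - \frac{1797}{5} = -12679 + \frac{1797}{5} = - \frac{61598}{5}$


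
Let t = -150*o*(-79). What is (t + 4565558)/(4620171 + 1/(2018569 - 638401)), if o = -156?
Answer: 3749858488944/6376612168729 ≈ 0.58806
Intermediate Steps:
t = -1848600 (t = -150*(-156)*(-79) = 23400*(-79) = -1848600)
(t + 4565558)/(4620171 + 1/(2018569 - 638401)) = (-1848600 + 4565558)/(4620171 + 1/(2018569 - 638401)) = 2716958/(4620171 + 1/1380168) = 2716958/(6376612168729/1380168) = 2716958*(1380168/6376612168729) = 3749858488944/6376612168729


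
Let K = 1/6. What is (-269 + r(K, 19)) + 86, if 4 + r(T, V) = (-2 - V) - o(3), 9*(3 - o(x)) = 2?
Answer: -1897/9 ≈ -210.78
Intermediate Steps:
o(x) = 25/9 (o(x) = 3 - ⅑*2 = 3 - 2/9 = 25/9)
K = ⅙ ≈ 0.16667
r(T, V) = -79/9 - V (r(T, V) = -4 + ((-2 - V) - 1*25/9) = -4 + ((-2 - V) - 25/9) = -4 + (-43/9 - V) = -79/9 - V)
(-269 + r(K, 19)) + 86 = (-269 + (-79/9 - 1*19)) + 86 = (-269 + (-79/9 - 19)) + 86 = (-269 - 250/9) + 86 = -2671/9 + 86 = -1897/9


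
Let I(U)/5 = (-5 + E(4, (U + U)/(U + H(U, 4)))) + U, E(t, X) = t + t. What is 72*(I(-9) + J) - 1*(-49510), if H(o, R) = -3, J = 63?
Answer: 51886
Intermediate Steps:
E(t, X) = 2*t
I(U) = 15 + 5*U (I(U) = 5*((-5 + 2*4) + U) = 5*((-5 + 8) + U) = 5*(3 + U) = 15 + 5*U)
72*(I(-9) + J) - 1*(-49510) = 72*((15 + 5*(-9)) + 63) - 1*(-49510) = 72*((15 - 45) + 63) + 49510 = 72*(-30 + 63) + 49510 = 72*33 + 49510 = 2376 + 49510 = 51886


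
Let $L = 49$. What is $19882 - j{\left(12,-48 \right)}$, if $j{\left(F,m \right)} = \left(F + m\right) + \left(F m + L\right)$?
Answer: $20445$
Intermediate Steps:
$j{\left(F,m \right)} = 49 + F + m + F m$ ($j{\left(F,m \right)} = \left(F + m\right) + \left(F m + 49\right) = \left(F + m\right) + \left(49 + F m\right) = 49 + F + m + F m$)
$19882 - j{\left(12,-48 \right)} = 19882 - \left(49 + 12 - 48 + 12 \left(-48\right)\right) = 19882 - \left(49 + 12 - 48 - 576\right) = 19882 - -563 = 19882 + 563 = 20445$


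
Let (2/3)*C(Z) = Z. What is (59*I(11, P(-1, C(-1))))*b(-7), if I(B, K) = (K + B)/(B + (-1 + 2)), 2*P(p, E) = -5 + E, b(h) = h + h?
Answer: -12803/24 ≈ -533.46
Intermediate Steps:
C(Z) = 3*Z/2
b(h) = 2*h
P(p, E) = -5/2 + E/2 (P(p, E) = (-5 + E)/2 = -5/2 + E/2)
I(B, K) = (B + K)/(1 + B) (I(B, K) = (B + K)/(B + 1) = (B + K)/(1 + B))
(59*I(11, P(-1, C(-1))))*b(-7) = (59*((11 + (-5/2 + ((3/2)*(-1))/2))/(1 + 11)))*(2*(-7)) = (59*((11 + (-5/2 + (1/2)*(-3/2)))/12))*(-14) = (59*((11 + (-5/2 - 3/4))/12))*(-14) = (59*((11 - 13/4)/12))*(-14) = (59*((1/12)*(31/4)))*(-14) = (59*(31/48))*(-14) = (1829/48)*(-14) = -12803/24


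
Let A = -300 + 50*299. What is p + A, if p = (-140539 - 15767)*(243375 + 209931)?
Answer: -70854432986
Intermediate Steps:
A = 14650 (A = -300 + 14950 = 14650)
p = -70854447636 (p = -156306*453306 = -70854447636)
p + A = -70854447636 + 14650 = -70854432986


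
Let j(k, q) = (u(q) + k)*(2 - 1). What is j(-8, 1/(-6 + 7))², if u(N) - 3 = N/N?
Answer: 16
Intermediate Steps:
u(N) = 4 (u(N) = 3 + N/N = 3 + 1 = 4)
j(k, q) = 4 + k (j(k, q) = (4 + k)*(2 - 1) = (4 + k)*1 = 4 + k)
j(-8, 1/(-6 + 7))² = (4 - 8)² = (-4)² = 16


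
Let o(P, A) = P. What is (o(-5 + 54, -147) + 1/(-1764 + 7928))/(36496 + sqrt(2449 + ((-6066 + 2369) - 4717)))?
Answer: 2755785588/2052556494721 - 302037*I*sqrt(5965)/8210225978884 ≈ 0.0013426 - 2.8413e-6*I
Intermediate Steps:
(o(-5 + 54, -147) + 1/(-1764 + 7928))/(36496 + sqrt(2449 + ((-6066 + 2369) - 4717))) = ((-5 + 54) + 1/(-1764 + 7928))/(36496 + sqrt(2449 + ((-6066 + 2369) - 4717))) = (49 + 1/6164)/(36496 + sqrt(2449 + (-3697 - 4717))) = (49 + 1/6164)/(36496 + sqrt(2449 - 8414)) = 302037/(6164*(36496 + sqrt(-5965))) = 302037/(6164*(36496 + I*sqrt(5965)))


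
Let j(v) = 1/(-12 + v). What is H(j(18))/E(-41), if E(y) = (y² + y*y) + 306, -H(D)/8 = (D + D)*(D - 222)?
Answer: 1331/8253 ≈ 0.16127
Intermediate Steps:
H(D) = -16*D*(-222 + D) (H(D) = -8*(D + D)*(D - 222) = -8*2*D*(-222 + D) = -16*D*(-222 + D))
E(y) = 306 + 2*y² (E(y) = (y² + y²) + 306 = 2*y² + 306 = 306 + 2*y²)
H(j(18))/E(-41) = (16*(222 - 1/(-12 + 18))/(-12 + 18))/(306 + 2*(-41)²) = (16*(222 - 1/6)/6)/(306 + 2*1681) = (16*(⅙)*(222 - 1*⅙))/(306 + 3362) = (16*(⅙)*(222 - ⅙))/3668 = (16*(⅙)*(1331/6))*(1/3668) = (5324/9)*(1/3668) = 1331/8253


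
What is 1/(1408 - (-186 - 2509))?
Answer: 1/4103 ≈ 0.00024372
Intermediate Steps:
1/(1408 - (-186 - 2509)) = 1/(1408 - 1*(-2695)) = 1/(1408 + 2695) = 1/4103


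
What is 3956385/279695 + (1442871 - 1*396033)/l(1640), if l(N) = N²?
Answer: 1093388845041/75226767200 ≈ 14.535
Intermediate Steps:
3956385/279695 + (1442871 - 1*396033)/l(1640) = 3956385/279695 + (1442871 - 1*396033)/(1640²) = 3956385*(1/279695) + (1442871 - 396033)/2689600 = 791277/55939 + 1046838*(1/2689600) = 791277/55939 + 523419/1344800 = 1093388845041/75226767200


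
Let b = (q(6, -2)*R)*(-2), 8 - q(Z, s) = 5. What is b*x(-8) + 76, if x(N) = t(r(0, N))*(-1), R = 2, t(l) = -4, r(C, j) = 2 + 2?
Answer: 28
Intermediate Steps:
r(C, j) = 4
q(Z, s) = 3 (q(Z, s) = 8 - 1*5 = 8 - 5 = 3)
x(N) = 4 (x(N) = -4*(-1) = 4)
b = -12 (b = (3*2)*(-2) = 6*(-2) = -12)
b*x(-8) + 76 = -12*4 + 76 = -48 + 76 = 28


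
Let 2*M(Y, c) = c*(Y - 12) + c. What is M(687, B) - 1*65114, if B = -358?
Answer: -186118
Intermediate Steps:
M(Y, c) = c/2 + c*(-12 + Y)/2 (M(Y, c) = (c*(Y - 12) + c)/2 = (c*(-12 + Y) + c)/2 = (c + c*(-12 + Y))/2 = c/2 + c*(-12 + Y)/2)
M(687, B) - 1*65114 = (½)*(-358)*(-11 + 687) - 1*65114 = (½)*(-358)*676 - 65114 = -121004 - 65114 = -186118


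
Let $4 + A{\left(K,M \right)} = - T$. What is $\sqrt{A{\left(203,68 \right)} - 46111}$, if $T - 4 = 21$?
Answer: $2 i \sqrt{11535} \approx 214.8 i$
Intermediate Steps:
$T = 25$ ($T = 4 + 21 = 25$)
$A{\left(K,M \right)} = -29$ ($A{\left(K,M \right)} = -4 - 25 = -29$)
$\sqrt{A{\left(203,68 \right)} - 46111} = \sqrt{-29 - 46111} = \sqrt{-46140} = 2 i \sqrt{11535}$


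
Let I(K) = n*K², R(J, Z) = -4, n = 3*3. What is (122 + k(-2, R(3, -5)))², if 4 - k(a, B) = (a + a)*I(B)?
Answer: 492804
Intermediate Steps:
n = 9
I(K) = 9*K²
k(a, B) = 4 - 18*a*B² (k(a, B) = 4 - (a + a)*9*B² = 4 - 2*a*9*B² = 4 - 18*a*B²)
(122 + k(-2, R(3, -5)))² = (122 + (4 - 18*(-2)*(-4)²))² = (122 + (4 - 18*(-2)*16))² = (122 + (4 + 576))² = (122 + 580)² = 702² = 492804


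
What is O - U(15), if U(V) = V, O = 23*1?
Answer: 8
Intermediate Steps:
O = 23
O - U(15) = 23 - 1*15 = 23 - 15 = 8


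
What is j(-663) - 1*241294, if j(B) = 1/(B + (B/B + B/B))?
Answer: -159495335/661 ≈ -2.4129e+5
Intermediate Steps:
j(B) = 1/(2 + B) (j(B) = 1/(B + (1 + 1)) = 1/(B + 2) = 1/(2 + B))
j(-663) - 1*241294 = 1/(2 - 663) - 1*241294 = 1/(-661) - 241294 = -1/661 - 241294 = -159495335/661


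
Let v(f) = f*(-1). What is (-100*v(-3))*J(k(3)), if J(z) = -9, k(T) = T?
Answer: 2700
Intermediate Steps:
v(f) = -f
(-100*v(-3))*J(k(3)) = -(-100)*(-3)*(-9) = -100*3*(-9) = -300*(-9) = 2700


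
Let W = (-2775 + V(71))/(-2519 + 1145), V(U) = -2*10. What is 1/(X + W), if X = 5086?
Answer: 1374/6990959 ≈ 0.00019654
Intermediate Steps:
V(U) = -20
W = 2795/1374 (W = (-2775 - 20)/(-2519 + 1145) = -2795/(-1374) = -2795*(-1/1374) = 2795/1374 ≈ 2.0342)
1/(X + W) = 1/(5086 + 2795/1374) = 1/(6990959/1374) = 1374/6990959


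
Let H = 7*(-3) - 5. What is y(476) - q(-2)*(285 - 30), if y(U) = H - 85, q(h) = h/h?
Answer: -366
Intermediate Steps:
q(h) = 1
H = -26 (H = -21 - 5 = -26)
y(U) = -111 (y(U) = -26 - 85 = -111)
y(476) - q(-2)*(285 - 30) = -111 - (285 - 30) = -111 - 255 = -366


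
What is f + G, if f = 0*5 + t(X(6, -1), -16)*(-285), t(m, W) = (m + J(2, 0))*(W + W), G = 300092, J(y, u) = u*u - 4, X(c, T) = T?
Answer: 254492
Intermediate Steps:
J(y, u) = -4 + u² (J(y, u) = u² - 4 = -4 + u²)
t(m, W) = 2*W*(-4 + m) (t(m, W) = (m + (-4 + 0²))*(W + W) = (m + (-4 + 0))*(2*W) = (m - 4)*(2*W) = (-4 + m)*(2*W) = 2*W*(-4 + m))
f = -45600 (f = 0*5 + (2*(-16)*(-4 - 1))*(-285) = 0 + (2*(-16)*(-5))*(-285) = 0 + 160*(-285) = 0 - 45600 = -45600)
f + G = -45600 + 300092 = 254492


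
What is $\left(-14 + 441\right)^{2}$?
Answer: $182329$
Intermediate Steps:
$\left(-14 + 441\right)^{2} = 427^{2} = 182329$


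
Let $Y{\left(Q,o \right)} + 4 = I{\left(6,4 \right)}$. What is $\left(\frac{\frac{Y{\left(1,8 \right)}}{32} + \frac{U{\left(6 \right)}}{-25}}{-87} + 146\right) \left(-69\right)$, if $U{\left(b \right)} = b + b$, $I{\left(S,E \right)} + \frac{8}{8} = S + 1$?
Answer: $- \frac{116862241}{11600} \approx -10074.0$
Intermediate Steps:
$I{\left(S,E \right)} = S$ ($I{\left(S,E \right)} = -1 + \left(S + 1\right) = -1 + \left(1 + S\right) = S$)
$Y{\left(Q,o \right)} = 2$ ($Y{\left(Q,o \right)} = -4 + 6 = 2$)
$U{\left(b \right)} = 2 b$
$\left(\frac{\frac{Y{\left(1,8 \right)}}{32} + \frac{U{\left(6 \right)}}{-25}}{-87} + 146\right) \left(-69\right) = \left(\frac{\frac{2}{32} + \frac{2 \cdot 6}{-25}}{-87} + 146\right) \left(-69\right) = \left(\left(2 \cdot \frac{1}{32} + 12 \left(- \frac{1}{25}\right)\right) \left(- \frac{1}{87}\right) + 146\right) \left(-69\right) = \left(\left(\frac{1}{16} - \frac{12}{25}\right) \left(- \frac{1}{87}\right) + 146\right) \left(-69\right) = \left(\left(- \frac{167}{400}\right) \left(- \frac{1}{87}\right) + 146\right) \left(-69\right) = \left(\frac{167}{34800} + 146\right) \left(-69\right) = \frac{5080967}{34800} \left(-69\right) = - \frac{116862241}{11600}$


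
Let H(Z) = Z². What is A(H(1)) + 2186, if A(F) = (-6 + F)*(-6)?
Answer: 2216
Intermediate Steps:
A(F) = 36 - 6*F
A(H(1)) + 2186 = (36 - 6*1²) + 2186 = (36 - 6*1) + 2186 = (36 - 6) + 2186 = 30 + 2186 = 2216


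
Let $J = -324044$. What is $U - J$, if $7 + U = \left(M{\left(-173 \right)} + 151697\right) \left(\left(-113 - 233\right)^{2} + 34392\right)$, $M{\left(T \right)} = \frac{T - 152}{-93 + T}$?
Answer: $\frac{3109305069179}{133} \approx 2.3378 \cdot 10^{10}$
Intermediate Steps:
$M{\left(T \right)} = \frac{-152 + T}{-93 + T}$
$U = \frac{3109261971327}{133}$ ($U = -7 + \left(\frac{-152 - 173}{-93 - 173} + 151697\right) \left(\left(-113 - 233\right)^{2} + 34392\right) = -7 + \left(\frac{1}{-266} \left(-325\right) + 151697\right) \left(\left(-346\right)^{2} + 34392\right) = -7 + \left(\left(- \frac{1}{266}\right) \left(-325\right) + 151697\right) \left(119716 + 34392\right) = -7 + \left(\frac{325}{266} + 151697\right) 154108 = -7 + \frac{40351727}{266} \cdot 154108 = -7 + \frac{3109261972258}{133} = \frac{3109261971327}{133} \approx 2.3378 \cdot 10^{10}$)
$U - J = \frac{3109261971327}{133} - -324044 = \frac{3109261971327}{133} + 324044 = \frac{3109305069179}{133}$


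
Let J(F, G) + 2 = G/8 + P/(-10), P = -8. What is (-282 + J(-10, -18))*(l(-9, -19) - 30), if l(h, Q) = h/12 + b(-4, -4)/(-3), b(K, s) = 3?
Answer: 725043/80 ≈ 9063.0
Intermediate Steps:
l(h, Q) = -1 + h/12 (l(h, Q) = h/12 + 3/(-3) = h*(1/12) + 3*(-⅓) = h/12 - 1 = -1 + h/12)
J(F, G) = -6/5 + G/8 (J(F, G) = -2 + (G/8 - 8/(-10)) = -2 + (G*(⅛) - 8*(-⅒)) = -2 + (G/8 + ⅘) = -2 + (⅘ + G/8) = -6/5 + G/8)
(-282 + J(-10, -18))*(l(-9, -19) - 30) = (-282 + (-6/5 + (⅛)*(-18)))*((-1 + (1/12)*(-9)) - 30) = (-282 + (-6/5 - 9/4))*((-1 - ¾) - 30) = (-282 - 69/20)*(-7/4 - 30) = -5709/20*(-127/4) = 725043/80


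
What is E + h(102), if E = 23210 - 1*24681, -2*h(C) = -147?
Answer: -2795/2 ≈ -1397.5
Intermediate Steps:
h(C) = 147/2 (h(C) = -½*(-147) = 147/2)
E = -1471 (E = 23210 - 24681 = -1471)
E + h(102) = -1471 + 147/2 = -2795/2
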